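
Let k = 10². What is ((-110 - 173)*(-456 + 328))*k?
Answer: 3622400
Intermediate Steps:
k = 100
((-110 - 173)*(-456 + 328))*k = ((-110 - 173)*(-456 + 328))*100 = -283*(-128)*100 = 36224*100 = 3622400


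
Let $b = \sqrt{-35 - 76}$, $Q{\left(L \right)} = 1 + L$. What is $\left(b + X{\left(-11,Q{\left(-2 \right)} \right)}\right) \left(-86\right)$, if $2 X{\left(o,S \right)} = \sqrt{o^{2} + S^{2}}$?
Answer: $- 43 \sqrt{122} - 86 i \sqrt{111} \approx -474.95 - 906.07 i$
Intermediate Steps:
$b = i \sqrt{111}$ ($b = \sqrt{-111} = i \sqrt{111} \approx 10.536 i$)
$X{\left(o,S \right)} = \frac{\sqrt{S^{2} + o^{2}}}{2}$ ($X{\left(o,S \right)} = \frac{\sqrt{o^{2} + S^{2}}}{2} = \frac{\sqrt{S^{2} + o^{2}}}{2}$)
$\left(b + X{\left(-11,Q{\left(-2 \right)} \right)}\right) \left(-86\right) = \left(i \sqrt{111} + \frac{\sqrt{\left(1 - 2\right)^{2} + \left(-11\right)^{2}}}{2}\right) \left(-86\right) = \left(i \sqrt{111} + \frac{\sqrt{\left(-1\right)^{2} + 121}}{2}\right) \left(-86\right) = \left(i \sqrt{111} + \frac{\sqrt{1 + 121}}{2}\right) \left(-86\right) = \left(i \sqrt{111} + \frac{\sqrt{122}}{2}\right) \left(-86\right) = \left(\frac{\sqrt{122}}{2} + i \sqrt{111}\right) \left(-86\right) = - 43 \sqrt{122} - 86 i \sqrt{111}$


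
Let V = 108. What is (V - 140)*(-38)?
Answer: 1216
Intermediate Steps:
(V - 140)*(-38) = (108 - 140)*(-38) = -32*(-38) = 1216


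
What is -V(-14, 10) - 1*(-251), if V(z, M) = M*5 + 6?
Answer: 195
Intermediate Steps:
V(z, M) = 6 + 5*M (V(z, M) = 5*M + 6 = 6 + 5*M)
-V(-14, 10) - 1*(-251) = -(6 + 5*10) - 1*(-251) = -(6 + 50) + 251 = -1*56 + 251 = -56 + 251 = 195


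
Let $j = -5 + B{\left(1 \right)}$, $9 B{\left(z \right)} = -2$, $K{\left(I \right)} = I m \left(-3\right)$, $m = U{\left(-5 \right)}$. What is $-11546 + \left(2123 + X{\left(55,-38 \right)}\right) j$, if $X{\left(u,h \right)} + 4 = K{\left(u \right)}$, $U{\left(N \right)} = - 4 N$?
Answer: $- \frac{48407}{9} \approx -5378.6$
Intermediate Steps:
$m = 20$ ($m = \left(-4\right) \left(-5\right) = 20$)
$K{\left(I \right)} = - 60 I$ ($K{\left(I \right)} = I 20 \left(-3\right) = 20 I \left(-3\right) = - 60 I$)
$B{\left(z \right)} = - \frac{2}{9}$ ($B{\left(z \right)} = \frac{1}{9} \left(-2\right) = - \frac{2}{9}$)
$X{\left(u,h \right)} = -4 - 60 u$
$j = - \frac{47}{9}$ ($j = -5 - \frac{2}{9} = - \frac{47}{9} \approx -5.2222$)
$-11546 + \left(2123 + X{\left(55,-38 \right)}\right) j = -11546 + \left(2123 - 3304\right) \left(- \frac{47}{9}\right) = -11546 - - \frac{55507}{9} = -11546 + \frac{55507}{9} = - \frac{48407}{9}$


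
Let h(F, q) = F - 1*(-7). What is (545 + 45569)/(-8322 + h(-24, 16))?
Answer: -46114/8339 ≈ -5.5299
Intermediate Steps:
h(F, q) = 7 + F (h(F, q) = F + 7 = 7 + F)
(545 + 45569)/(-8322 + h(-24, 16)) = (545 + 45569)/(-8322 + (7 - 24)) = 46114/(-8322 - 17) = 46114/(-8339) = 46114*(-1/8339) = -46114/8339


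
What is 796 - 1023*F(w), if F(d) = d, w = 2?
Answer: -1250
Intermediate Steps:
796 - 1023*F(w) = 796 - 1023*2 = 796 - 2046 = -1250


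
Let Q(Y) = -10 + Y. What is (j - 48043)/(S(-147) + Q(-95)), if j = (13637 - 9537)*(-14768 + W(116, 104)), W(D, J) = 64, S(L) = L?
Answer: 6703827/28 ≈ 2.3942e+5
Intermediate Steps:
j = -60286400 (j = (13637 - 9537)*(-14768 + 64) = 4100*(-14704) = -60286400)
(j - 48043)/(S(-147) + Q(-95)) = (-60286400 - 48043)/(-147 + (-10 - 95)) = -60334443/(-147 - 105) = -60334443/(-252) = -60334443*(-1/252) = 6703827/28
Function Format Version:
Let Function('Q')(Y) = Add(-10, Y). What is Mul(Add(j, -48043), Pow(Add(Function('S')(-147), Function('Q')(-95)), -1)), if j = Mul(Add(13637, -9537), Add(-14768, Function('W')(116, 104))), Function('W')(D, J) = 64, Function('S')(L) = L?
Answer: Rational(6703827, 28) ≈ 2.3942e+5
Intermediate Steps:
j = -60286400 (j = Mul(Add(13637, -9537), Add(-14768, 64)) = Mul(4100, -14704) = -60286400)
Mul(Add(j, -48043), Pow(Add(Function('S')(-147), Function('Q')(-95)), -1)) = Mul(Add(-60286400, -48043), Pow(Add(-147, Add(-10, -95)), -1)) = Mul(-60334443, Pow(Add(-147, -105), -1)) = Mul(-60334443, Pow(-252, -1)) = Mul(-60334443, Rational(-1, 252)) = Rational(6703827, 28)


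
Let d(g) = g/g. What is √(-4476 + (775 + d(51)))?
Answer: 10*I*√37 ≈ 60.828*I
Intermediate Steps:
d(g) = 1
√(-4476 + (775 + d(51))) = √(-4476 + (775 + 1)) = √(-4476 + 776) = √(-3700) = 10*I*√37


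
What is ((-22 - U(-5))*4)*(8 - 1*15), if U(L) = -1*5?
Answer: 476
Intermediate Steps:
U(L) = -5
((-22 - U(-5))*4)*(8 - 1*15) = ((-22 - 1*(-5))*4)*(8 - 1*15) = ((-22 + 5)*4)*(8 - 15) = -17*4*(-7) = -68*(-7) = 476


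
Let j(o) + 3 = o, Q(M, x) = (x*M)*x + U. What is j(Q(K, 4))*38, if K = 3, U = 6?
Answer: 1938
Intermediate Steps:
Q(M, x) = 6 + M*x² (Q(M, x) = (x*M)*x + 6 = (M*x)*x + 6 = M*x² + 6 = 6 + M*x²)
j(o) = -3 + o
j(Q(K, 4))*38 = (-3 + (6 + 3*4²))*38 = (-3 + (6 + 3*16))*38 = (-3 + (6 + 48))*38 = (-3 + 54)*38 = 51*38 = 1938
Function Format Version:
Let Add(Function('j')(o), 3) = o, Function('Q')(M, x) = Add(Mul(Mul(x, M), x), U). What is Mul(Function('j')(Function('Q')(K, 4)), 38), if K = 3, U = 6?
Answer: 1938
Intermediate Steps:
Function('Q')(M, x) = Add(6, Mul(M, Pow(x, 2))) (Function('Q')(M, x) = Add(Mul(Mul(x, M), x), 6) = Add(Mul(Mul(M, x), x), 6) = Add(Mul(M, Pow(x, 2)), 6) = Add(6, Mul(M, Pow(x, 2))))
Function('j')(o) = Add(-3, o)
Mul(Function('j')(Function('Q')(K, 4)), 38) = Mul(Add(-3, Add(6, Mul(3, Pow(4, 2)))), 38) = Mul(Add(-3, Add(6, Mul(3, 16))), 38) = Mul(Add(-3, Add(6, 48)), 38) = Mul(Add(-3, 54), 38) = Mul(51, 38) = 1938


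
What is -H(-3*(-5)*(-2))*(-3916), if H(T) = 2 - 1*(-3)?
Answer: 19580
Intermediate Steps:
H(T) = 5 (H(T) = 2 + 3 = 5)
-H(-3*(-5)*(-2))*(-3916) = -1*5*(-3916) = -5*(-3916) = 19580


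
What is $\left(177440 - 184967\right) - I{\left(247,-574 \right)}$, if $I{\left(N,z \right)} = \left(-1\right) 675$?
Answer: $-6852$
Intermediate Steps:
$I{\left(N,z \right)} = -675$
$\left(177440 - 184967\right) - I{\left(247,-574 \right)} = \left(177440 - 184967\right) - -675 = -7527 + 675 = -6852$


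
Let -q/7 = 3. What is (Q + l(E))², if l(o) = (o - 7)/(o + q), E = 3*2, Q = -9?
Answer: 17956/225 ≈ 79.804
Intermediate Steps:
q = -21 (q = -7*3 = -21)
E = 6
l(o) = (-7 + o)/(-21 + o) (l(o) = (o - 7)/(o - 21) = (-7 + o)/(-21 + o))
(Q + l(E))² = (-9 + (-7 + 6)/(-21 + 6))² = (-9 - 1/(-15))² = (-9 - 1/15*(-1))² = (-9 + 1/15)² = (-134/15)² = 17956/225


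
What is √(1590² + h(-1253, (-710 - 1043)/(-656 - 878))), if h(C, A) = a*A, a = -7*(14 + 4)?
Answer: 3*√165240968243/767 ≈ 1590.0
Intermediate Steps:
a = -126 (a = -7*18 = -126)
h(C, A) = -126*A
√(1590² + h(-1253, (-710 - 1043)/(-656 - 878))) = √(1590² - 126*(-710 - 1043)/(-656 - 878)) = √(2528100 - (-220878)/(-1534)) = √(2528100 - (-220878)*(-1)/1534) = √(2528100 - 126*1753/1534) = √(2528100 - 110439/767) = √(1938942261/767) = 3*√165240968243/767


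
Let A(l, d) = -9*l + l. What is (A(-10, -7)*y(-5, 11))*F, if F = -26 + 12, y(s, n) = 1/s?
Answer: 224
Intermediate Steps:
A(l, d) = -8*l
F = -14
(A(-10, -7)*y(-5, 11))*F = (-8*(-10)/(-5))*(-14) = (80*(-⅕))*(-14) = -16*(-14) = 224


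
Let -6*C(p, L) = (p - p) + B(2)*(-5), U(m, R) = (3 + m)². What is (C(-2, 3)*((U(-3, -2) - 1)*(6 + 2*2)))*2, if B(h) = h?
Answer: -100/3 ≈ -33.333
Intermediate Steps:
C(p, L) = 5/3 (C(p, L) = -((p - p) + 2*(-5))/6 = -(0 - 10)/6 = -⅙*(-10) = 5/3)
(C(-2, 3)*((U(-3, -2) - 1)*(6 + 2*2)))*2 = (5*(((3 - 3)² - 1)*(6 + 2*2))/3)*2 = (5*((0² - 1)*(6 + 4))/3)*2 = (5*((0 - 1)*10)/3)*2 = (5*(-1*10)/3)*2 = ((5/3)*(-10))*2 = -50/3*2 = -100/3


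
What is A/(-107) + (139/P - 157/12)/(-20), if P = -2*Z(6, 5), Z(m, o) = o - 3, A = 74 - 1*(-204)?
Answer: -2651/12840 ≈ -0.20646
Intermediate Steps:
A = 278 (A = 74 + 204 = 278)
Z(m, o) = -3 + o
P = -4 (P = -2*(-3 + 5) = -2*2 = -4)
A/(-107) + (139/P - 157/12)/(-20) = 278/(-107) + (139/(-4) - 157/12)/(-20) = 278*(-1/107) + (139*(-¼) - 157*1/12)*(-1/20) = -278/107 + (-139/4 - 157/12)*(-1/20) = -278/107 - 287/6*(-1/20) = -278/107 + 287/120 = -2651/12840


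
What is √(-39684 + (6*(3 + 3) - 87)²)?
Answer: I*√37083 ≈ 192.57*I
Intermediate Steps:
√(-39684 + (6*(3 + 3) - 87)²) = √(-39684 + (6*6 - 87)²) = √(-39684 + (36 - 87)²) = √(-39684 + (-51)²) = √(-39684 + 2601) = √(-37083) = I*√37083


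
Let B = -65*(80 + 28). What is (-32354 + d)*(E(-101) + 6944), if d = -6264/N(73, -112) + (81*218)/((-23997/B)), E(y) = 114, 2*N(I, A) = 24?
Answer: -1564443841432/7999 ≈ -1.9558e+8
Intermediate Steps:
N(I, A) = 12 (N(I, A) = (½)*24 = 12)
B = -7020 (B = -65*108 = -7020)
d = 37144242/7999 (d = -6264/12 + (81*218)/((-23997/(-7020))) = -6264*1/12 + 17658/((-23997*(-1/7020))) = -522 + 17658/(7999/2340) = -522 + 17658*(2340/7999) = -522 + 41319720/7999 = 37144242/7999 ≈ 4643.6)
(-32354 + d)*(E(-101) + 6944) = (-32354 + 37144242/7999)*(114 + 6944) = -221655404/7999*7058 = -1564443841432/7999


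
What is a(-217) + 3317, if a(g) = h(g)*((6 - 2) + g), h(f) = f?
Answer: 49538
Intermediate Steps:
a(g) = g*(4 + g) (a(g) = g*((6 - 2) + g) = g*(4 + g))
a(-217) + 3317 = -217*(4 - 217) + 3317 = -217*(-213) + 3317 = 46221 + 3317 = 49538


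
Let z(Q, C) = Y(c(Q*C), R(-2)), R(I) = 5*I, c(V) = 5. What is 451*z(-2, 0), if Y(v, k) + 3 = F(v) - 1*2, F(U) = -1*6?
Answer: -4961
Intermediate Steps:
F(U) = -6
Y(v, k) = -11 (Y(v, k) = -3 + (-6 - 1*2) = -3 + (-6 - 2) = -3 - 8 = -11)
z(Q, C) = -11
451*z(-2, 0) = 451*(-11) = -4961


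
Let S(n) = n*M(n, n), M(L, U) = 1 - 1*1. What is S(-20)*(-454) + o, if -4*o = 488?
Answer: -122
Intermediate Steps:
M(L, U) = 0 (M(L, U) = 1 - 1 = 0)
o = -122 (o = -1/4*488 = -122)
S(n) = 0 (S(n) = n*0 = 0)
S(-20)*(-454) + o = 0*(-454) - 122 = 0 - 122 = -122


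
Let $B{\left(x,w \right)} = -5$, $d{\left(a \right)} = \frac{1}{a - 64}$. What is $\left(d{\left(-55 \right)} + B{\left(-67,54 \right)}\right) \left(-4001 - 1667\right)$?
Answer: $\frac{3378128}{119} \approx 28388.0$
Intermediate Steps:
$d{\left(a \right)} = \frac{1}{-64 + a}$
$\left(d{\left(-55 \right)} + B{\left(-67,54 \right)}\right) \left(-4001 - 1667\right) = \left(\frac{1}{-64 - 55} - 5\right) \left(-4001 - 1667\right) = \left(\frac{1}{-119} - 5\right) \left(-5668\right) = \left(- \frac{1}{119} - 5\right) \left(-5668\right) = \left(- \frac{596}{119}\right) \left(-5668\right) = \frac{3378128}{119}$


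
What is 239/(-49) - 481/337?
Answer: -104112/16513 ≈ -6.3048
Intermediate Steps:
239/(-49) - 481/337 = 239*(-1/49) - 481*1/337 = -239/49 - 481/337 = -104112/16513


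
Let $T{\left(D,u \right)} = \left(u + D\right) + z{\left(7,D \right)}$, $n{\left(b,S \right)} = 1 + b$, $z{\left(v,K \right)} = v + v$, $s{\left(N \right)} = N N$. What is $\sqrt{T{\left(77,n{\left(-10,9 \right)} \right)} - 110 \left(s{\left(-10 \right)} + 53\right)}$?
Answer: $2 i \sqrt{4187} \approx 129.41 i$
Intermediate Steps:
$s{\left(N \right)} = N^{2}$
$z{\left(v,K \right)} = 2 v$
$T{\left(D,u \right)} = 14 + D + u$ ($T{\left(D,u \right)} = \left(u + D\right) + 2 \cdot 7 = \left(D + u\right) + 14 = 14 + D + u$)
$\sqrt{T{\left(77,n{\left(-10,9 \right)} \right)} - 110 \left(s{\left(-10 \right)} + 53\right)} = \sqrt{\left(14 + 77 + \left(1 - 10\right)\right) - 110 \left(\left(-10\right)^{2} + 53\right)} = \sqrt{\left(14 + 77 - 9\right) - 110 \left(100 + 53\right)} = \sqrt{82 - 16830} = \sqrt{-16748} = 2 i \sqrt{4187}$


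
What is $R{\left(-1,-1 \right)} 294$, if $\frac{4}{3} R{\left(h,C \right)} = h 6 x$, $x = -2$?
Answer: $2646$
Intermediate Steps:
$R{\left(h,C \right)} = - 9 h$ ($R{\left(h,C \right)} = \frac{3 h 6 \left(-2\right)}{4} = \frac{3 \cdot 6 h \left(-2\right)}{4} = \frac{3 \left(- 12 h\right)}{4} = - 9 h$)
$R{\left(-1,-1 \right)} 294 = \left(-9\right) \left(-1\right) 294 = 9 \cdot 294 = 2646$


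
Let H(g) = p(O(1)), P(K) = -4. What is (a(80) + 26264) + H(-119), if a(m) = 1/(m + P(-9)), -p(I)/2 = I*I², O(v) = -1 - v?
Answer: 1997281/76 ≈ 26280.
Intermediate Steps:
p(I) = -2*I³ (p(I) = -2*I*I² = -2*I³)
H(g) = 16 (H(g) = -2*(-1 - 1*1)³ = -2*(-1 - 1)³ = -2*(-2)³ = -2*(-8) = 16)
a(m) = 1/(-4 + m) (a(m) = 1/(m - 4) = 1/(-4 + m))
(a(80) + 26264) + H(-119) = (1/(-4 + 80) + 26264) + 16 = (1/76 + 26264) + 16 = 1996065/76 + 16 = 1997281/76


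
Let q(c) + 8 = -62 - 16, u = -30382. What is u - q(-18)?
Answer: -30296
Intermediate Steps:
q(c) = -86 (q(c) = -8 + (-62 - 16) = -8 - 78 = -86)
u - q(-18) = -30382 - 1*(-86) = -30382 + 86 = -30296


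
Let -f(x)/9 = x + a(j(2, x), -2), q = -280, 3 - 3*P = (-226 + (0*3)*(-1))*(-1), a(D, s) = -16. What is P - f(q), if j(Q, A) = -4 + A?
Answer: -8215/3 ≈ -2738.3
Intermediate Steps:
P = -223/3 (P = 1 - (-226 + (0*3)*(-1))*(-1)/3 = 1 - (-226 + 0*(-1))*(-1)/3 = 1 - (-226 + 0)*(-1)/3 = 1 - (-226)*(-1)/3 = 1 - 1/3*226 = 1 - 226/3 = -223/3 ≈ -74.333)
f(x) = 144 - 9*x (f(x) = -9*(x - 16) = -9*(-16 + x) = 144 - 9*x)
P - f(q) = -223/3 - (144 - 9*(-280)) = -223/3 - (144 + 2520) = -223/3 - 1*2664 = -223/3 - 2664 = -8215/3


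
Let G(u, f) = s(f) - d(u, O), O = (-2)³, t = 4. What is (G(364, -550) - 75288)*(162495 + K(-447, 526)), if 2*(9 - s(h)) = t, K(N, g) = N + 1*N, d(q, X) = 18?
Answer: -12168393699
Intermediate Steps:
O = -8
K(N, g) = 2*N (K(N, g) = N + N = 2*N)
s(h) = 7 (s(h) = 9 - ½*4 = 9 - 2 = 7)
G(u, f) = -11 (G(u, f) = 7 - 1*18 = 7 - 18 = -11)
(G(364, -550) - 75288)*(162495 + K(-447, 526)) = (-11 - 75288)*(162495 + 2*(-447)) = -75299*(162495 - 894) = -75299*161601 = -12168393699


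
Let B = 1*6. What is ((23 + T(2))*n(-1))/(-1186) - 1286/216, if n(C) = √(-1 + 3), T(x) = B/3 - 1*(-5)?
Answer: -643/108 - 15*√2/593 ≈ -5.9895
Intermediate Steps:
B = 6
T(x) = 7 (T(x) = 6/3 - 1*(-5) = 6*(⅓) + 5 = 2 + 5 = 7)
n(C) = √2
((23 + T(2))*n(-1))/(-1186) - 1286/216 = ((23 + 7)*√2)/(-1186) - 1286/216 = (30*√2)*(-1/1186) - 1286*1/216 = -15*√2/593 - 643/108 = -643/108 - 15*√2/593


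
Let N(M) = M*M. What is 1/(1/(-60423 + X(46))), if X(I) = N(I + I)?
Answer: -51959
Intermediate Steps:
N(M) = M²
X(I) = 4*I² (X(I) = (I + I)² = (2*I)² = 4*I²)
1/(1/(-60423 + X(46))) = 1/(1/(-60423 + 4*46²)) = 1/(1/(-60423 + 4*2116)) = 1/(1/(-60423 + 8464)) = 1/(1/(-51959)) = 1/(-1/51959) = -51959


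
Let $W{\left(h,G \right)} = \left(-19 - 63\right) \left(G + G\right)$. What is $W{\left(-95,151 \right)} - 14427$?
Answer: $-39191$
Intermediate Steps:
$W{\left(h,G \right)} = - 164 G$ ($W{\left(h,G \right)} = - 82 \cdot 2 G = - 164 G$)
$W{\left(-95,151 \right)} - 14427 = \left(-164\right) 151 - 14427 = -24764 - 14427 = -39191$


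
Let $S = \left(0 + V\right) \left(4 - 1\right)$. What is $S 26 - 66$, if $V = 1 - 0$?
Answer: $12$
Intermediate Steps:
$V = 1$ ($V = 1 + 0 = 1$)
$S = 3$ ($S = \left(0 + 1\right) \left(4 - 1\right) = 1 \left(4 - 1\right) = 1 \cdot 3 = 3$)
$S 26 - 66 = 3 \cdot 26 - 66 = 78 - 66 = 12$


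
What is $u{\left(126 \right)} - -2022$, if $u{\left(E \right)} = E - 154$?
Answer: $1994$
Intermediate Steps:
$u{\left(E \right)} = -154 + E$
$u{\left(126 \right)} - -2022 = \left(-154 + 126\right) - -2022 = -28 + 2022 = 1994$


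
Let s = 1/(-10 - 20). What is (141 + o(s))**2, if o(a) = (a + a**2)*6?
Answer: 446096641/22500 ≈ 19827.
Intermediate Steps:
s = -1/30 (s = 1/(-30) = -1/30 ≈ -0.033333)
o(a) = 6*a + 6*a**2
(141 + o(s))**2 = (141 + 6*(-1/30)*(1 - 1/30))**2 = (141 + 6*(-1/30)*(29/30))**2 = (141 - 29/150)**2 = (21121/150)**2 = 446096641/22500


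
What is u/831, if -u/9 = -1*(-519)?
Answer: -1557/277 ≈ -5.6209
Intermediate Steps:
u = -4671 (u = -(-9)*(-519) = -9*519 = -4671)
u/831 = -4671/831 = (1/831)*(-4671) = -1557/277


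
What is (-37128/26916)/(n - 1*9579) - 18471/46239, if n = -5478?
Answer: -29698822255/74362993209 ≈ -0.39938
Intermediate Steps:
(-37128/26916)/(n - 1*9579) - 18471/46239 = (-37128/26916)/(-5478 - 1*9579) - 18471/46239 = (-37128*1/26916)/(-5478 - 9579) - 18471*1/46239 = -3094/2243/(-15057) - 6157/15413 = -3094/2243*(-1/15057) - 6157/15413 = 442/4824693 - 6157/15413 = -29698822255/74362993209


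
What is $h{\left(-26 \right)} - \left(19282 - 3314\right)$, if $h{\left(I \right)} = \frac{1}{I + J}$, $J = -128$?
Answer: $- \frac{2459073}{154} \approx -15968.0$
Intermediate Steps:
$h{\left(I \right)} = \frac{1}{-128 + I}$ ($h{\left(I \right)} = \frac{1}{I - 128} = \frac{1}{-128 + I}$)
$h{\left(-26 \right)} - \left(19282 - 3314\right) = \frac{1}{-128 - 26} - \left(19282 - 3314\right) = \frac{1}{-154} - \left(19282 - 3314\right) = - \frac{1}{154} - 15968 = - \frac{2459073}{154}$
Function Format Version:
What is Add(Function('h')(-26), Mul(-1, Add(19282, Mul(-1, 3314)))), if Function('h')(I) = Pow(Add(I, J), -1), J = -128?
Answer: Rational(-2459073, 154) ≈ -15968.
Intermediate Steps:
Function('h')(I) = Pow(Add(-128, I), -1) (Function('h')(I) = Pow(Add(I, -128), -1) = Pow(Add(-128, I), -1))
Add(Function('h')(-26), Mul(-1, Add(19282, Mul(-1, 3314)))) = Add(Pow(Add(-128, -26), -1), Mul(-1, Add(19282, Mul(-1, 3314)))) = Add(Pow(-154, -1), Mul(-1, Add(19282, -3314))) = Add(Rational(-1, 154), Mul(-1, 15968)) = Add(Rational(-1, 154), -15968) = Rational(-2459073, 154)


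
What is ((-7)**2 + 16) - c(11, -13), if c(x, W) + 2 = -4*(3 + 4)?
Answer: 95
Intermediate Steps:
c(x, W) = -30 (c(x, W) = -2 - 4*(3 + 4) = -2 - 4*7 = -2 - 28 = -30)
((-7)**2 + 16) - c(11, -13) = ((-7)**2 + 16) - 1*(-30) = (49 + 16) + 30 = 65 + 30 = 95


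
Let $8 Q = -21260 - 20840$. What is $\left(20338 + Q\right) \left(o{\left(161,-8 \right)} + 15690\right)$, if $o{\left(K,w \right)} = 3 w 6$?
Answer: $234363723$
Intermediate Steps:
$o{\left(K,w \right)} = 18 w$
$Q = - \frac{10525}{2}$ ($Q = \frac{-21260 - 20840}{8} = \frac{1}{8} \left(-42100\right) = - \frac{10525}{2} \approx -5262.5$)
$\left(20338 + Q\right) \left(o{\left(161,-8 \right)} + 15690\right) = \left(20338 - \frac{10525}{2}\right) \left(18 \left(-8\right) + 15690\right) = \frac{30151 \left(-144 + 15690\right)}{2} = \frac{30151}{2} \cdot 15546 = 234363723$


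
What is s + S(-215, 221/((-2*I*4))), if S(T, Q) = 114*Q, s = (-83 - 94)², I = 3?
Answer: 121117/4 ≈ 30279.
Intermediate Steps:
s = 31329 (s = (-177)² = 31329)
s + S(-215, 221/((-2*I*4))) = 31329 + 114*(221/((-2*3*4))) = 31329 + 114*(221/((-6*4))) = 31329 + 114*(221/(-24)) = 31329 + 114*(221*(-1/24)) = 31329 + 114*(-221/24) = 31329 - 4199/4 = 121117/4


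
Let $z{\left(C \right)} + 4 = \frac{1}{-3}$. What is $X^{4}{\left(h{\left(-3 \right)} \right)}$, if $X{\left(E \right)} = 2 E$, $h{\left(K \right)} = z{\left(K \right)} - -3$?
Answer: $\frac{4096}{81} \approx 50.568$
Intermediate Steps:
$z{\left(C \right)} = - \frac{13}{3}$ ($z{\left(C \right)} = -4 + \frac{1}{-3} = -4 - \frac{1}{3} = - \frac{13}{3}$)
$h{\left(K \right)} = - \frac{4}{3}$ ($h{\left(K \right)} = - \frac{13}{3} - -3 = - \frac{13}{3} + 3 = - \frac{4}{3}$)
$X^{4}{\left(h{\left(-3 \right)} \right)} = \left(2 \left(- \frac{4}{3}\right)\right)^{4} = \left(- \frac{8}{3}\right)^{4} = \frac{4096}{81}$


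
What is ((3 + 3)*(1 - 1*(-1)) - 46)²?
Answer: 1156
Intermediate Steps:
((3 + 3)*(1 - 1*(-1)) - 46)² = (6*(1 + 1) - 46)² = (6*2 - 46)² = (12 - 46)² = (-34)² = 1156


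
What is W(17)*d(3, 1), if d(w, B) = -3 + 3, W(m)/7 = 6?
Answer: 0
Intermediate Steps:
W(m) = 42 (W(m) = 7*6 = 42)
d(w, B) = 0
W(17)*d(3, 1) = 42*0 = 0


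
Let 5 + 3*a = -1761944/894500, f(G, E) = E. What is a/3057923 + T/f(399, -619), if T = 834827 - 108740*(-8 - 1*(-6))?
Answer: -719597024007572028/423289551111625 ≈ -1700.0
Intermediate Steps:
T = 1052307 (T = 834827 - 108740*(-8 + 6) = 834827 - 108740*(-2) = 834827 + 217480 = 1052307)
a = -519537/223625 (a = -5/3 + (-1761944/894500)/3 = -5/3 + (-1761944*1/894500)/3 = -5/3 + (1/3)*(-440486/223625) = -5/3 - 440486/670875 = -519537/223625 ≈ -2.3232)
a/3057923 + T/f(399, -619) = -519537/223625/3057923 + 1052307/(-619) = -519537/223625*1/3057923 + 1052307*(-1/619) = -519537/683828030875 - 1052307/619 = -719597024007572028/423289551111625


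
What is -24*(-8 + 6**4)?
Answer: -30912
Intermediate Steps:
-24*(-8 + 6**4) = -24*(-8 + 1296) = -24*1288 = -30912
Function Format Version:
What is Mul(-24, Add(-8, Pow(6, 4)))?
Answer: -30912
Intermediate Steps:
Mul(-24, Add(-8, Pow(6, 4))) = Mul(-24, Add(-8, 1296)) = Mul(-24, 1288) = -30912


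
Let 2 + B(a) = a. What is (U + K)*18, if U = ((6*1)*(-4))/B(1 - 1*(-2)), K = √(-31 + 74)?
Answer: -432 + 18*√43 ≈ -313.97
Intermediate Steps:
K = √43 ≈ 6.5574
B(a) = -2 + a
U = -24 (U = ((6*1)*(-4))/(-2 + (1 - 1*(-2))) = (6*(-4))/(-2 + (1 + 2)) = -24/(-2 + 3) = -24/1 = -24*1 = -24)
(U + K)*18 = (-24 + √43)*18 = -432 + 18*√43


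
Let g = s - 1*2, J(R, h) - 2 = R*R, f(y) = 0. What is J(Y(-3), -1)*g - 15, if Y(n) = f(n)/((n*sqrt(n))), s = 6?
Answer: -7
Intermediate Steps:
Y(n) = 0 (Y(n) = 0/((n*sqrt(n))) = 0/(n**(3/2)) = 0/n**(3/2) = 0)
J(R, h) = 2 + R**2 (J(R, h) = 2 + R*R = 2 + R**2)
g = 4 (g = 6 - 1*2 = 6 - 2 = 4)
J(Y(-3), -1)*g - 15 = (2 + 0**2)*4 - 15 = (2 + 0)*4 - 15 = 2*4 - 15 = 8 - 15 = -7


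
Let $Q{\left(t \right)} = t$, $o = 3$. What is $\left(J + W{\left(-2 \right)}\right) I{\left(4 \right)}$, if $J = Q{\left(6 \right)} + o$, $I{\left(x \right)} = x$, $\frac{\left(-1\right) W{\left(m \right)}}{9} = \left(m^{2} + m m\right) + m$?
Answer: $-180$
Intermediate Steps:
$W{\left(m \right)} = - 18 m^{2} - 9 m$ ($W{\left(m \right)} = - 9 \left(\left(m^{2} + m m\right) + m\right) = - 9 \left(\left(m^{2} + m^{2}\right) + m\right) = - 9 \left(2 m^{2} + m\right) = - 9 \left(m + 2 m^{2}\right) = - 18 m^{2} - 9 m$)
$J = 9$ ($J = 6 + 3 = 9$)
$\left(J + W{\left(-2 \right)}\right) I{\left(4 \right)} = \left(9 - - 18 \left(1 + 2 \left(-2\right)\right)\right) 4 = \left(9 - - 18 \left(1 - 4\right)\right) 4 = \left(9 - \left(-18\right) \left(-3\right)\right) 4 = \left(9 - 54\right) 4 = \left(-45\right) 4 = -180$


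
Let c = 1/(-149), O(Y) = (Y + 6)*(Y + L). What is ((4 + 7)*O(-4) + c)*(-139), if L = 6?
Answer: -911145/149 ≈ -6115.1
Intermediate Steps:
O(Y) = (6 + Y)**2 (O(Y) = (Y + 6)*(Y + 6) = (6 + Y)*(6 + Y) = (6 + Y)**2)
c = -1/149 ≈ -0.0067114
((4 + 7)*O(-4) + c)*(-139) = ((4 + 7)*(36 + (-4)**2 + 12*(-4)) - 1/149)*(-139) = (11*(36 + 16 - 48) - 1/149)*(-139) = (11*4 - 1/149)*(-139) = (44 - 1/149)*(-139) = (6555/149)*(-139) = -911145/149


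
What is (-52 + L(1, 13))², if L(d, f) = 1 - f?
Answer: 4096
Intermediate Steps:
(-52 + L(1, 13))² = (-52 + (1 - 1*13))² = (-52 + (1 - 13))² = (-52 - 12)² = (-64)² = 4096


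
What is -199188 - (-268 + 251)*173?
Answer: -196247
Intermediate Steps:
-199188 - (-268 + 251)*173 = -199188 - (-17)*173 = -199188 - 1*(-2941) = -199188 + 2941 = -196247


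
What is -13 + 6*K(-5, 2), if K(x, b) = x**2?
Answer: 137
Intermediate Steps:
-13 + 6*K(-5, 2) = -13 + 6*(-5)**2 = -13 + 6*25 = -13 + 150 = 137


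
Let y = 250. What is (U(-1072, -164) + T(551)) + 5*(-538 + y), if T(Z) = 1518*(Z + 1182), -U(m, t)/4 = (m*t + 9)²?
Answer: -123643840702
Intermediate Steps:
U(m, t) = -4*(9 + m*t)² (U(m, t) = -4*(m*t + 9)² = -4*(9 + m*t)²)
T(Z) = 1794276 + 1518*Z (T(Z) = 1518*(1182 + Z) = 1794276 + 1518*Z)
(U(-1072, -164) + T(551)) + 5*(-538 + y) = (-4*(9 - 1072*(-164))² + (1794276 + 1518*551)) + 5*(-538 + 250) = (-4*(9 + 175808)² + (1794276 + 836418)) + 5*(-288) = (-4*175817² + 2630694) - 1440 = (-4*30911617489 + 2630694) - 1440 = (-123646469956 + 2630694) - 1440 = -123643839262 - 1440 = -123643840702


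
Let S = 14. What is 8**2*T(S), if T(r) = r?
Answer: 896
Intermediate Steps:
8**2*T(S) = 8**2*14 = 64*14 = 896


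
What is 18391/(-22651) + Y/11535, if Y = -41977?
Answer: -1162961212/261279285 ≈ -4.4510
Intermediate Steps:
18391/(-22651) + Y/11535 = 18391/(-22651) - 41977/11535 = 18391*(-1/22651) - 41977*1/11535 = -18391/22651 - 41977/11535 = -1162961212/261279285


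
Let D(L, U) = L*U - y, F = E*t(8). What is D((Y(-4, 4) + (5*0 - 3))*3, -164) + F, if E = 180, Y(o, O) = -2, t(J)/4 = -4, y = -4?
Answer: -416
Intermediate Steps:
t(J) = -16 (t(J) = 4*(-4) = -16)
F = -2880 (F = 180*(-16) = -2880)
D(L, U) = 4 + L*U (D(L, U) = L*U - 1*(-4) = L*U + 4 = 4 + L*U)
D((Y(-4, 4) + (5*0 - 3))*3, -164) + F = (4 + ((-2 + (5*0 - 3))*3)*(-164)) - 2880 = (4 + ((-2 + (0 - 3))*3)*(-164)) - 2880 = (4 + ((-2 - 3)*3)*(-164)) - 2880 = (4 - 5*3*(-164)) - 2880 = (4 - 15*(-164)) - 2880 = (4 + 2460) - 2880 = 2464 - 2880 = -416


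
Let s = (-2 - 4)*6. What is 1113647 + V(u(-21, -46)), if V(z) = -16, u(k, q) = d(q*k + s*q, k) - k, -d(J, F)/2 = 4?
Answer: 1113631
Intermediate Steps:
s = -36 (s = -6*6 = -36)
d(J, F) = -8 (d(J, F) = -2*4 = -8)
u(k, q) = -8 - k
1113647 + V(u(-21, -46)) = 1113647 - 16 = 1113631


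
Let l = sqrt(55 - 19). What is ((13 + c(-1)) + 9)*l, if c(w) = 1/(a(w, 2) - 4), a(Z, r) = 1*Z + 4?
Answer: 126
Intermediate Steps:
a(Z, r) = 4 + Z (a(Z, r) = Z + 4 = 4 + Z)
c(w) = 1/w (c(w) = 1/((4 + w) - 4) = 1/w)
l = 6 (l = sqrt(36) = 6)
((13 + c(-1)) + 9)*l = ((13 + 1/(-1)) + 9)*6 = ((13 - 1) + 9)*6 = (12 + 9)*6 = 21*6 = 126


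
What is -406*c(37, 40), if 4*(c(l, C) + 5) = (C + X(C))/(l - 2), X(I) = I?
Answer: 1798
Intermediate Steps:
c(l, C) = -5 + C/(2*(-2 + l)) (c(l, C) = -5 + ((C + C)/(l - 2))/4 = -5 + ((2*C)/(-2 + l))/4 = -5 + (2*C/(-2 + l))/4 = -5 + C/(2*(-2 + l)))
-406*c(37, 40) = -203*(20 + 40 - 10*37)/(-2 + 37) = -203*(20 + 40 - 370)/35 = -203*(-310)/35 = -406*(-31/7) = 1798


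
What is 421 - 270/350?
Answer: 14708/35 ≈ 420.23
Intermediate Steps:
421 - 270/350 = 421 - 270*1/350 = 421 - 27/35 = 14708/35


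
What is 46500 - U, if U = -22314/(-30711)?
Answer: 476013062/10237 ≈ 46499.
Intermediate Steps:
U = 7438/10237 (U = -22314*(-1)/30711 = -1*(-7438/10237) = 7438/10237 ≈ 0.72658)
46500 - U = 46500 - 1*7438/10237 = 46500 - 7438/10237 = 476013062/10237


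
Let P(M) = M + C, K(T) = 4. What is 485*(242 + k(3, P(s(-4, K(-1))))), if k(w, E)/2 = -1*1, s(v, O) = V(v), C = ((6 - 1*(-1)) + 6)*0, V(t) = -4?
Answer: 116400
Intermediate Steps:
C = 0 (C = ((6 + 1) + 6)*0 = (7 + 6)*0 = 13*0 = 0)
s(v, O) = -4
P(M) = M (P(M) = M + 0 = M)
k(w, E) = -2 (k(w, E) = 2*(-1*1) = 2*(-1) = -2)
485*(242 + k(3, P(s(-4, K(-1))))) = 485*(242 - 2) = 485*240 = 116400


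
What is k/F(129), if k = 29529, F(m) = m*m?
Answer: 3281/1849 ≈ 1.7745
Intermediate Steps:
F(m) = m²
k/F(129) = 29529/(129²) = 29529/16641 = 29529*(1/16641) = 3281/1849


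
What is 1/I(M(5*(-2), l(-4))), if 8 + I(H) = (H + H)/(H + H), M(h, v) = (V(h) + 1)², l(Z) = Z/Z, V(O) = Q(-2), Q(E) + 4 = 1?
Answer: -⅐ ≈ -0.14286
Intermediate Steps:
Q(E) = -3 (Q(E) = -4 + 1 = -3)
V(O) = -3
l(Z) = 1
M(h, v) = 4 (M(h, v) = (-3 + 1)² = (-2)² = 4)
I(H) = -7 (I(H) = -8 + (H + H)/(H + H) = -8 + (2*H)/((2*H)) = -8 + (2*H)*(1/(2*H)) = -8 + 1 = -7)
1/I(M(5*(-2), l(-4))) = 1/(-7) = -⅐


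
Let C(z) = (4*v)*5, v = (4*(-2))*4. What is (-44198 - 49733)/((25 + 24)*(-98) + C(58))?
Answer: 93931/5442 ≈ 17.260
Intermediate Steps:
v = -32 (v = -8*4 = -32)
C(z) = -640 (C(z) = (4*(-32))*5 = -128*5 = -640)
(-44198 - 49733)/((25 + 24)*(-98) + C(58)) = (-44198 - 49733)/((25 + 24)*(-98) - 640) = -93931/(49*(-98) - 640) = -93931/(-4802 - 640) = -93931/(-5442) = -93931*(-1/5442) = 93931/5442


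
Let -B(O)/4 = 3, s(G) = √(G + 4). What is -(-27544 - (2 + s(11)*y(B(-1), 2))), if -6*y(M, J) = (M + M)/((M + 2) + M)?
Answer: 27546 - 2*√15/11 ≈ 27545.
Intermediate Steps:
s(G) = √(4 + G)
B(O) = -12 (B(O) = -4*3 = -12)
y(M, J) = -M/(3*(2 + 2*M)) (y(M, J) = -(M + M)/(6*((M + 2) + M)) = -2*M/(6*((2 + M) + M)) = -2*M/(6*(2 + 2*M)) = -M/(3*(2 + 2*M)))
-(-27544 - (2 + s(11)*y(B(-1), 2))) = -(-27544 - (2 + √(4 + 11)*(-1*(-12)/(6 + 6*(-12))))) = -(-27544 - (2 + √15*(-1*(-12)/(6 - 72)))) = -(-27544 - (2 + √15*(-1*(-12)/(-66)))) = -(-27544 - (2 + √15*(-1*(-12)*(-1/66)))) = -(-27544 - (2 + √15*(-2/11))) = -(-27544 - (2 - 2*√15/11)) = -(-27544 + (-2 + 2*√15/11)) = -(-27546 + 2*√15/11) = 27546 - 2*√15/11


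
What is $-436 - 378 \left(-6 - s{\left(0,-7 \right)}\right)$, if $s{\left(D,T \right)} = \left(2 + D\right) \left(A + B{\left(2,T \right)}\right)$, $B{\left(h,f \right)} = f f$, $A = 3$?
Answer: $41144$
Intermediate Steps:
$B{\left(h,f \right)} = f^{2}$
$s{\left(D,T \right)} = \left(2 + D\right) \left(3 + T^{2}\right)$
$-436 - 378 \left(-6 - s{\left(0,-7 \right)}\right) = -436 - 378 \left(-6 - \left(6 + 2 \left(-7\right)^{2} + 3 \cdot 0 + 0 \left(-7\right)^{2}\right)\right) = -436 - 378 \left(-6 - \left(6 + 2 \cdot 49 + 0 + 0 \cdot 49\right)\right) = -436 - 378 \left(-6 - \left(6 + 98 + 0 + 0\right)\right) = -436 - 378 \left(-6 - 104\right) = -436 - -41580 = -436 + 41580 = 41144$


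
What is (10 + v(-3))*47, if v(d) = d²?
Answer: 893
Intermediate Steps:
(10 + v(-3))*47 = (10 + (-3)²)*47 = (10 + 9)*47 = 19*47 = 893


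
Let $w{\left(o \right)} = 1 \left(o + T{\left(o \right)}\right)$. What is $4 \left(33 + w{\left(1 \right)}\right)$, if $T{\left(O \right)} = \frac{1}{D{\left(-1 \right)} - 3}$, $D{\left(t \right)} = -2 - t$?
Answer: $135$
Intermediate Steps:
$T{\left(O \right)} = - \frac{1}{4}$ ($T{\left(O \right)} = \frac{1}{\left(-2 - -1\right) - 3} = \frac{1}{\left(-2 + 1\right) - 3} = \frac{1}{-1 - 3} = \frac{1}{-4} = - \frac{1}{4}$)
$w{\left(o \right)} = - \frac{1}{4} + o$ ($w{\left(o \right)} = 1 \left(o - \frac{1}{4}\right) = 1 \left(- \frac{1}{4} + o\right) = - \frac{1}{4} + o$)
$4 \left(33 + w{\left(1 \right)}\right) = 4 \left(33 + \left(- \frac{1}{4} + 1\right)\right) = 4 \left(33 + \frac{3}{4}\right) = 4 \cdot \frac{135}{4} = 135$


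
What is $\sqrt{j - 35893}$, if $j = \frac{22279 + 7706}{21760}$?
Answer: $\frac{i \sqrt{2655405763}}{272} \approx 189.45 i$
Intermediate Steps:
$j = \frac{5997}{4352}$ ($j = 29985 \cdot \frac{1}{21760} = \frac{5997}{4352} \approx 1.378$)
$\sqrt{j - 35893} = \sqrt{\frac{5997}{4352} - 35893} = \sqrt{- \frac{156200339}{4352}} = \frac{i \sqrt{2655405763}}{272}$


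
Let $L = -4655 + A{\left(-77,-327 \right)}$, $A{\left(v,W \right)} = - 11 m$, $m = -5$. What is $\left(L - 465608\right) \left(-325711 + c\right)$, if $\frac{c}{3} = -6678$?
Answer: $162572064960$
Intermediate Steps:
$c = -20034$ ($c = 3 \left(-6678\right) = -20034$)
$A{\left(v,W \right)} = 55$ ($A{\left(v,W \right)} = \left(-11\right) \left(-5\right) = 55$)
$L = -4600$ ($L = -4655 + 55 = -4600$)
$\left(L - 465608\right) \left(-325711 + c\right) = \left(-4600 - 465608\right) \left(-325711 - 20034\right) = \left(-470208\right) \left(-345745\right) = 162572064960$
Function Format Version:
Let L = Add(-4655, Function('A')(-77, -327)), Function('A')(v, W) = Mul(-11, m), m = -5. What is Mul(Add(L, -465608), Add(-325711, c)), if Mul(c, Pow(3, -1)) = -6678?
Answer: 162572064960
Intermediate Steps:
c = -20034 (c = Mul(3, -6678) = -20034)
Function('A')(v, W) = 55 (Function('A')(v, W) = Mul(-11, -5) = 55)
L = -4600 (L = Add(-4655, 55) = -4600)
Mul(Add(L, -465608), Add(-325711, c)) = Mul(Add(-4600, -465608), Add(-325711, -20034)) = Mul(-470208, -345745) = 162572064960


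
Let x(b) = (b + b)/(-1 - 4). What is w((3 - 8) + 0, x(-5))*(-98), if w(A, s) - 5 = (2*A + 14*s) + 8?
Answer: -3038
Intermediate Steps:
x(b) = -2*b/5 (x(b) = (2*b)/(-5) = (2*b)*(-⅕) = -2*b/5)
w(A, s) = 13 + 2*A + 14*s (w(A, s) = 5 + ((2*A + 14*s) + 8) = 5 + (8 + 2*A + 14*s) = 13 + 2*A + 14*s)
w((3 - 8) + 0, x(-5))*(-98) = (13 + 2*((3 - 8) + 0) + 14*(-⅖*(-5)))*(-98) = (13 + 2*(-5 + 0) + 14*2)*(-98) = (13 + 2*(-5) + 28)*(-98) = (13 - 10 + 28)*(-98) = 31*(-98) = -3038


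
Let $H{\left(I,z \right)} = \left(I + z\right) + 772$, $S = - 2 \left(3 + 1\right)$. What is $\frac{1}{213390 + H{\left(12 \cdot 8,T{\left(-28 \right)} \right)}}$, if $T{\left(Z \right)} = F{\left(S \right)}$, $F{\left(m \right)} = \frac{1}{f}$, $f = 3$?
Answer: $\frac{3}{642775} \approx 4.6673 \cdot 10^{-6}$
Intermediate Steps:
$S = -8$ ($S = \left(-2\right) 4 = -8$)
$F{\left(m \right)} = \frac{1}{3}$
$T{\left(Z \right)} = \frac{1}{3}$
$H{\left(I,z \right)} = 772 + I + z$
$\frac{1}{213390 + H{\left(12 \cdot 8,T{\left(-28 \right)} \right)}} = \frac{1}{213390 + \left(772 + 12 \cdot 8 + \frac{1}{3}\right)} = \frac{1}{213390 + \left(772 + 96 + \frac{1}{3}\right)} = \frac{1}{213390 + \frac{2605}{3}} = \frac{1}{\frac{642775}{3}} = \frac{3}{642775}$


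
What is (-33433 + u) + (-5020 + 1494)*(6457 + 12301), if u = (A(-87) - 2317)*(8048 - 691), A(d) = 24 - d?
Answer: -82403683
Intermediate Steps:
u = -16229542 (u = ((24 - 1*(-87)) - 2317)*(8048 - 691) = ((24 + 87) - 2317)*7357 = (111 - 2317)*7357 = -2206*7357 = -16229542)
(-33433 + u) + (-5020 + 1494)*(6457 + 12301) = (-33433 - 16229542) + (-5020 + 1494)*(6457 + 12301) = -16262975 - 3526*18758 = -16262975 - 66140708 = -82403683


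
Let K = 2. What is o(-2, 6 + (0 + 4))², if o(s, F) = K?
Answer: 4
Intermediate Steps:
o(s, F) = 2
o(-2, 6 + (0 + 4))² = 2² = 4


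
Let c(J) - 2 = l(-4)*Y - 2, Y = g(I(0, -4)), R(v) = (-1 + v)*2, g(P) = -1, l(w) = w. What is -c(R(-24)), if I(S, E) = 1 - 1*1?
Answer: -4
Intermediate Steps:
I(S, E) = 0 (I(S, E) = 1 - 1 = 0)
R(v) = -2 + 2*v
Y = -1
c(J) = 4 (c(J) = 2 + (-4*(-1) - 2) = 2 + (4 - 2) = 2 + 2 = 4)
-c(R(-24)) = -1*4 = -4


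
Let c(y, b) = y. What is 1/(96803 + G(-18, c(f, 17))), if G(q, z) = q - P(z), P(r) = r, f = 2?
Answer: 1/96783 ≈ 1.0332e-5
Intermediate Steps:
G(q, z) = q - z
1/(96803 + G(-18, c(f, 17))) = 1/(96803 + (-18 - 1*2)) = 1/(96803 + (-18 - 2)) = 1/(96803 - 20) = 1/96783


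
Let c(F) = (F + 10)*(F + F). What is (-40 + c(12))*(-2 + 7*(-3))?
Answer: -11224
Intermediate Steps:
c(F) = 2*F*(10 + F) (c(F) = (10 + F)*(2*F) = 2*F*(10 + F))
(-40 + c(12))*(-2 + 7*(-3)) = (-40 + 2*12*(10 + 12))*(-2 + 7*(-3)) = (-40 + 2*12*22)*(-2 - 21) = (-40 + 528)*(-23) = 488*(-23) = -11224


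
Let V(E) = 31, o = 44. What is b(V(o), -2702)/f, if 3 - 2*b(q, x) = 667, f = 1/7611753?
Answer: -2527101996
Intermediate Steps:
f = 1/7611753 ≈ 1.3138e-7
b(q, x) = -332 (b(q, x) = 3/2 - ½*667 = 3/2 - 667/2 = -332)
b(V(o), -2702)/f = -332/1/7611753 = -332*7611753 = -2527101996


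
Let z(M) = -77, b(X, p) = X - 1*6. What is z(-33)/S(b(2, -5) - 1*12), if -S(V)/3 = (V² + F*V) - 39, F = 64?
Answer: -77/2421 ≈ -0.031805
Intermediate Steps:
b(X, p) = -6 + X (b(X, p) = X - 6 = -6 + X)
S(V) = 117 - 192*V - 3*V² (S(V) = -3*((V² + 64*V) - 39) = -3*(-39 + V² + 64*V) = 117 - 192*V - 3*V²)
z(-33)/S(b(2, -5) - 1*12) = -77/(117 - 192*((-6 + 2) - 1*12) - 3*((-6 + 2) - 1*12)²) = -77/(117 - 192*(-4 - 12) - 3*(-4 - 12)²) = -77/(117 - 192*(-16) - 3*(-16)²) = -77/(117 + 3072 - 3*256) = -77/(117 + 3072 - 768) = -77/2421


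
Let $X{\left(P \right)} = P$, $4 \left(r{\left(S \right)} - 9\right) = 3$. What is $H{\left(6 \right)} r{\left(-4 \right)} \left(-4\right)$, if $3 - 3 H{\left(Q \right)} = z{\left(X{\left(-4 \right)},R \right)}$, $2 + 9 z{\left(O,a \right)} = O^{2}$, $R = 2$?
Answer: $- \frac{169}{9} \approx -18.778$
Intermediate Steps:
$r{\left(S \right)} = \frac{39}{4}$ ($r{\left(S \right)} = 9 + \frac{1}{4} \cdot 3 = 9 + \frac{3}{4} = \frac{39}{4}$)
$z{\left(O,a \right)} = - \frac{2}{9} + \frac{O^{2}}{9}$
$H{\left(Q \right)} = \frac{13}{27}$ ($H{\left(Q \right)} = 1 - \frac{- \frac{2}{9} + \frac{\left(-4\right)^{2}}{9}}{3} = 1 - \frac{- \frac{2}{9} + \frac{1}{9} \cdot 16}{3} = 1 - \frac{- \frac{2}{9} + \frac{16}{9}}{3} = 1 - \frac{14}{27} = \frac{13}{27}$)
$H{\left(6 \right)} r{\left(-4 \right)} \left(-4\right) = \frac{13}{27} \cdot \frac{39}{4} \left(-4\right) = \frac{169}{36} \left(-4\right) = - \frac{169}{9}$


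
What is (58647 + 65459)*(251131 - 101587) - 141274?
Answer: 18559166390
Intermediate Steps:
(58647 + 65459)*(251131 - 101587) - 141274 = 124106*149544 - 141274 = 18559307664 - 141274 = 18559166390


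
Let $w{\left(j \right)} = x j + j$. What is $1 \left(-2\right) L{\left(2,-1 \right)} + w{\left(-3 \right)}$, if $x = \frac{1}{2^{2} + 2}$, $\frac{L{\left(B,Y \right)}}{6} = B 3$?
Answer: $- \frac{151}{2} \approx -75.5$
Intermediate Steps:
$L{\left(B,Y \right)} = 18 B$ ($L{\left(B,Y \right)} = 6 B 3 = 6 \cdot 3 B = 18 B$)
$x = \frac{1}{6}$ ($x = \frac{1}{4 + 2} = \frac{1}{6} \approx 0.16667$)
$w{\left(j \right)} = \frac{7 j}{6}$ ($w{\left(j \right)} = \frac{j}{6} + j = \frac{7 j}{6}$)
$1 \left(-2\right) L{\left(2,-1 \right)} + w{\left(-3 \right)} = 1 \left(-2\right) 18 \cdot 2 + \frac{7}{6} \left(-3\right) = \left(-2\right) 36 - \frac{7}{2} = -72 - \frac{7}{2} = - \frac{151}{2}$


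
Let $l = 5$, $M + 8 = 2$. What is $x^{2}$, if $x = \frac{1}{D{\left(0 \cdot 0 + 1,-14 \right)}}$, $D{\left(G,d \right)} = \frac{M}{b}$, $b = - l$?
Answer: $\frac{25}{36} \approx 0.69444$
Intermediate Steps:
$M = -6$ ($M = -8 + 2 = -6$)
$b = -5$ ($b = \left(-1\right) 5 = -5$)
$D{\left(G,d \right)} = \frac{6}{5}$ ($D{\left(G,d \right)} = - \frac{6}{-5} = \left(-6\right) \left(- \frac{1}{5}\right) = \frac{6}{5}$)
$x = \frac{5}{6}$ ($x = \frac{1}{\frac{6}{5}} = \frac{5}{6} \approx 0.83333$)
$x^{2} = \left(\frac{5}{6}\right)^{2} = \frac{25}{36}$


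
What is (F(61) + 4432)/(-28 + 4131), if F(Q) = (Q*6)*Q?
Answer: 26758/4103 ≈ 6.5216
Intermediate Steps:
F(Q) = 6*Q**2 (F(Q) = (6*Q)*Q = 6*Q**2)
(F(61) + 4432)/(-28 + 4131) = (6*61**2 + 4432)/(-28 + 4131) = (6*3721 + 4432)/4103 = (22326 + 4432)*(1/4103) = 26758*(1/4103) = 26758/4103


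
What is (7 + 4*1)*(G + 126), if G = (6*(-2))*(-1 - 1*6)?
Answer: 2310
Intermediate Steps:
G = 84 (G = -12*(-1 - 6) = -12*(-7) = 84)
(7 + 4*1)*(G + 126) = (7 + 4*1)*(84 + 126) = (7 + 4)*210 = 11*210 = 2310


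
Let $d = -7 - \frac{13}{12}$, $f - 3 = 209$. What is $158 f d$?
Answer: $- \frac{812278}{3} \approx -2.7076 \cdot 10^{5}$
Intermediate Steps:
$f = 212$ ($f = 3 + 209 = 212$)
$d = - \frac{97}{12}$ ($d = -7 - 13 \cdot \frac{1}{12} = -7 - \frac{13}{12} = - \frac{97}{12} \approx -8.0833$)
$158 f d = 158 \cdot 212 \left(- \frac{97}{12}\right) = 33496 \left(- \frac{97}{12}\right) = - \frac{812278}{3}$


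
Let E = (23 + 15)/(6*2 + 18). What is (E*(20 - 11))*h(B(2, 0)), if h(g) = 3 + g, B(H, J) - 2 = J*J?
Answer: 57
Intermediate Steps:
B(H, J) = 2 + J² (B(H, J) = 2 + J*J = 2 + J²)
E = 19/15 (E = 38/(12 + 18) = 38/30 = 38*(1/30) = 19/15 ≈ 1.2667)
(E*(20 - 11))*h(B(2, 0)) = (19*(20 - 11)/15)*(3 + (2 + 0²)) = ((19/15)*9)*(3 + (2 + 0)) = 57*(3 + 2)/5 = (57/5)*5 = 57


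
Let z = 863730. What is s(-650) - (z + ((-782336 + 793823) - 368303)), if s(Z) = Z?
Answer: -507564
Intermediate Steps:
s(-650) - (z + ((-782336 + 793823) - 368303)) = -650 - (863730 + ((-782336 + 793823) - 368303)) = -650 - (863730 + (11487 - 368303)) = -650 - (863730 - 356816) = -650 - 1*506914 = -650 - 506914 = -507564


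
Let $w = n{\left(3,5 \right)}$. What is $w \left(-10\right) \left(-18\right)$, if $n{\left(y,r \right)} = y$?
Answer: $540$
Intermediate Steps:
$w = 3$
$w \left(-10\right) \left(-18\right) = 3 \left(-10\right) \left(-18\right) = \left(-30\right) \left(-18\right) = 540$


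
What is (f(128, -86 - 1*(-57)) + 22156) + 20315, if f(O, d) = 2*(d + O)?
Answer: 42669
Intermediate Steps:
f(O, d) = 2*O + 2*d (f(O, d) = 2*(O + d) = 2*O + 2*d)
(f(128, -86 - 1*(-57)) + 22156) + 20315 = ((2*128 + 2*(-86 - 1*(-57))) + 22156) + 20315 = ((256 + 2*(-86 + 57)) + 22156) + 20315 = ((256 + 2*(-29)) + 22156) + 20315 = ((256 - 58) + 22156) + 20315 = (198 + 22156) + 20315 = 22354 + 20315 = 42669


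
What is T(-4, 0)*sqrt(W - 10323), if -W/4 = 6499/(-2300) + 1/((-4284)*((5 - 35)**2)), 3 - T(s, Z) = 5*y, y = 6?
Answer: -3*I*sqrt(625698009401521)/27370 ≈ -2741.8*I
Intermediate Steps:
T(s, Z) = -27 (T(s, Z) = 3 - 5*6 = 3 - 1*30 = 3 - 30 = -27)
W = 250575467/22169700 (W = -4*(6499/(-2300) + 1/((-4284)*((5 - 35)**2))) = -4*(6499*(-1/2300) - 1/(4284*((-30)**2))) = -4*(-6499/2300 - 1/4284/900) = -4*(-6499/2300 - 1/4284*1/900) = -4*(-6499/2300 - 1/3855600) = -4*(-250575467/88678800) = 250575467/22169700 ≈ 11.303)
T(-4, 0)*sqrt(W - 10323) = -27*sqrt(250575467/22169700 - 10323) = -3*I*sqrt(625698009401521)/27370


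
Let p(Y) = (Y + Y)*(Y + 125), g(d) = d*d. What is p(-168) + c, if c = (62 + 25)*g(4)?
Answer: 15840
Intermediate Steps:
g(d) = d²
p(Y) = 2*Y*(125 + Y) (p(Y) = (2*Y)*(125 + Y) = 2*Y*(125 + Y))
c = 1392 (c = (62 + 25)*4² = 87*16 = 1392)
p(-168) + c = 2*(-168)*(125 - 168) + 1392 = 2*(-168)*(-43) + 1392 = 14448 + 1392 = 15840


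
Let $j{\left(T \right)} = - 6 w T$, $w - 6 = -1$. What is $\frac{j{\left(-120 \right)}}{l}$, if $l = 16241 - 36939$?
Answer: $- \frac{1800}{10349} \approx -0.17393$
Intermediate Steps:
$w = 5$ ($w = 6 - 1 = 5$)
$l = -20698$ ($l = 16241 - 36939 = -20698$)
$j{\left(T \right)} = - 30 T$ ($j{\left(T \right)} = \left(-6\right) 5 T = - 30 T$)
$\frac{j{\left(-120 \right)}}{l} = \frac{\left(-30\right) \left(-120\right)}{-20698} = 3600 \left(- \frac{1}{20698}\right) = - \frac{1800}{10349}$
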